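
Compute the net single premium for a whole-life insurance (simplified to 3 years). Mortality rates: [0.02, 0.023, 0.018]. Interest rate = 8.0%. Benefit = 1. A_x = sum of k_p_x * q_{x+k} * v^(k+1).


v = 0.925926
Year 0: k_p_x=1.0, q=0.02, term=0.018519
Year 1: k_p_x=0.98, q=0.023, term=0.019324
Year 2: k_p_x=0.95746, q=0.018, term=0.013681
A_x = 0.0515


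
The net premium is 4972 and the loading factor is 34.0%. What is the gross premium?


Gross = net * (1 + loading)
= 4972 * (1 + 0.34)
= 4972 * 1.34
= 6662.48


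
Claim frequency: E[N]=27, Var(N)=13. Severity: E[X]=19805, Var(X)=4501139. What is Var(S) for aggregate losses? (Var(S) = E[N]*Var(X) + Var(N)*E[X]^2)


Var(S) = E[N]*Var(X) + Var(N)*E[X]^2
= 27*4501139 + 13*19805^2
= 121530753 + 5099094325
= 5.2206e+09


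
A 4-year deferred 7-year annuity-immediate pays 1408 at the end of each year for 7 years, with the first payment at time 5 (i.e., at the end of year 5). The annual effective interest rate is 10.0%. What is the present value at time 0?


PV at time 4 of the 7-year annuity-immediate:
a_n = 1408 * (1-(1+0.1)^(-7))/0.1 = 6854.7337
Discount back 4 years to time 0:
PV = 6854.7337 * (1+0.1)^(-4)
= 6854.7337 * 0.683013
= 4681.8753


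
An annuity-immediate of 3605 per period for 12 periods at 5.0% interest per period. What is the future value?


FV = PMT * ((1+i)^n - 1) / i
= 3605 * ((1.05)^12 - 1) / 0.05
= 3605 * (1.795856 - 1) / 0.05
= 57381.2411


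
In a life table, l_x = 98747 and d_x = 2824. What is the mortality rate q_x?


q_x = d_x / l_x
= 2824 / 98747
= 0.0286


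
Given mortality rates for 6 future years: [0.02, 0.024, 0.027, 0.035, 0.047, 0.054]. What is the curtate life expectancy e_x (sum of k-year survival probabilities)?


e_x = sum_{k=1}^{n} k_p_x
k_p_x values:
  1_p_x = 0.98
  2_p_x = 0.95648
  3_p_x = 0.930655
  4_p_x = 0.898082
  5_p_x = 0.855872
  6_p_x = 0.809655
e_x = 5.4307


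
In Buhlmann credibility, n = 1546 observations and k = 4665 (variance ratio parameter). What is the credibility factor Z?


Z = n / (n + k)
= 1546 / (1546 + 4665)
= 1546 / 6211
= 0.2489


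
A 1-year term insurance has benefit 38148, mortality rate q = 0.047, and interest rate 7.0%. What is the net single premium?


NSP = benefit * q * v
v = 1/(1+i) = 0.934579
NSP = 38148 * 0.047 * 0.934579
= 1675.6598


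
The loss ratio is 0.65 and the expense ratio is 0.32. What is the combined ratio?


Combined ratio = loss ratio + expense ratio
= 0.65 + 0.32
= 0.97


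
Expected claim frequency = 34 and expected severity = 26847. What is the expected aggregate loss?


E[S] = E[N] * E[X]
= 34 * 26847
= 912798


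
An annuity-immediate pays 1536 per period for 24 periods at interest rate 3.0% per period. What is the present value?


PV = PMT * (1 - (1+i)^(-n)) / i
= 1536 * (1 - (1+0.03)^(-24)) / 0.03
= 1536 * (1 - 0.491934) / 0.03
= 1536 * 16.935542
= 26012.9927


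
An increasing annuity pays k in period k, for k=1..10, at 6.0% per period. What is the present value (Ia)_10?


(Ia)_n = sum_{k=1}^{n} k * v^k, v = 1/(1+i)
v = 0.943396
Sum computed term by term:
(Ia)_10 = 36.9624


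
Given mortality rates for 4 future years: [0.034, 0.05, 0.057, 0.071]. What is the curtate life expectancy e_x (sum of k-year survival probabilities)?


e_x = sum_{k=1}^{n} k_p_x
k_p_x values:
  1_p_x = 0.966
  2_p_x = 0.9177
  3_p_x = 0.865391
  4_p_x = 0.803948
e_x = 3.553


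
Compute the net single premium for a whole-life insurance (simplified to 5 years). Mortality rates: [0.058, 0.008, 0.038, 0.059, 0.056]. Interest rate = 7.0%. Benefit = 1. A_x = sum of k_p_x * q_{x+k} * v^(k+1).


v = 0.934579
Year 0: k_p_x=1.0, q=0.058, term=0.054206
Year 1: k_p_x=0.942, q=0.008, term=0.006582
Year 2: k_p_x=0.934464, q=0.038, term=0.028986
Year 3: k_p_x=0.898954, q=0.059, term=0.040463
Year 4: k_p_x=0.845916, q=0.056, term=0.033775
A_x = 0.164


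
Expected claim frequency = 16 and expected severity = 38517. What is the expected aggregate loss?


E[S] = E[N] * E[X]
= 16 * 38517
= 616272


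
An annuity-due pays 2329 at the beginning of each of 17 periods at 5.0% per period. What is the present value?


PV_due = PMT * (1-(1+i)^(-n))/i * (1+i)
PV_immediate = 26257.3003
PV_due = 26257.3003 * 1.05
= 27570.1653


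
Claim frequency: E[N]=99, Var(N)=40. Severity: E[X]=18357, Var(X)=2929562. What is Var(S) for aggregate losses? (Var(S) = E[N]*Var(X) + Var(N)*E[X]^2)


Var(S) = E[N]*Var(X) + Var(N)*E[X]^2
= 99*2929562 + 40*18357^2
= 290026638 + 13479177960
= 1.3769e+10


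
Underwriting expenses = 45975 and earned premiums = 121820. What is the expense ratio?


Expense ratio = expenses / premiums
= 45975 / 121820
= 0.3774


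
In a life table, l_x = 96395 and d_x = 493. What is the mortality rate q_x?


q_x = d_x / l_x
= 493 / 96395
= 0.0051


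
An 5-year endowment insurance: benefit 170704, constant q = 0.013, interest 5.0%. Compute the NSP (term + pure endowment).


Term component = 9373.1337
Pure endowment = 5_p_x * v^5 * benefit = 0.936668 * 0.783526 * 170704 = 125280.3522
NSP = 134653.4859


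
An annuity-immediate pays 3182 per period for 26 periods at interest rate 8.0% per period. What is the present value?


PV = PMT * (1 - (1+i)^(-n)) / i
= 3182 * (1 - (1+0.08)^(-26)) / 0.08
= 3182 * (1 - 0.135202) / 0.08
= 3182 * 10.809978
= 34397.3498


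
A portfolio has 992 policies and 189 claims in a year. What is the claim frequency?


frequency = claims / policies
= 189 / 992
= 0.1905


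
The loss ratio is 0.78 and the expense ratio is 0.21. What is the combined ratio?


Combined ratio = loss ratio + expense ratio
= 0.78 + 0.21
= 0.99


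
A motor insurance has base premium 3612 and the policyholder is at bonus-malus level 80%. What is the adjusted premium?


adjusted = base * BM_level / 100
= 3612 * 80 / 100
= 3612 * 0.8
= 2889.6


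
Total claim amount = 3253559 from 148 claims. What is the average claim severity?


severity = total / number
= 3253559 / 148
= 21983.5068


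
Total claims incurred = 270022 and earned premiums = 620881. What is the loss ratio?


Loss ratio = claims / premiums
= 270022 / 620881
= 0.4349


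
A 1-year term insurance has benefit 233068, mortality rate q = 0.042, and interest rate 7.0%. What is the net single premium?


NSP = benefit * q * v
v = 1/(1+i) = 0.934579
NSP = 233068 * 0.042 * 0.934579
= 9148.4636


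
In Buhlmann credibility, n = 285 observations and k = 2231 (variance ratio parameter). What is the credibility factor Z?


Z = n / (n + k)
= 285 / (285 + 2231)
= 285 / 2516
= 0.1133


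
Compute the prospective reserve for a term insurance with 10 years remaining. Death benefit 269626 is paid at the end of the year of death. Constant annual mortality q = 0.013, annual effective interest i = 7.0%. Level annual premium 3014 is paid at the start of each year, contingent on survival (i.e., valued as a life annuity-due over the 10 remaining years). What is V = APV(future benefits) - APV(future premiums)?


v = 1/(1+i) = 0.934579
APV(future benefits) per unit = sum_{k=0}^{9} k_p_x * q * v^(k+1) = 0.086771
APV(future benefits) = 269626 * 0.086771 = 23395.7885
Life annuity-due factor ä_{x:10} = sum_{k=0}^{9} k_p_x * v^k = 7.141942
APV(future premiums) = 3014 * 7.141942 = 21525.8144
V = 23395.7885 - 21525.8144
= 1869.9741


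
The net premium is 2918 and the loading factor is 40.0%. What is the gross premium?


Gross = net * (1 + loading)
= 2918 * (1 + 0.4)
= 2918 * 1.4
= 4085.2


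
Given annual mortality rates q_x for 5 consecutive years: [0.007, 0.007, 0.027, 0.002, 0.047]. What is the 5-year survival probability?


p_k = 1 - q_k for each year
Survival = product of (1 - q_k)
= 0.993 * 0.993 * 0.973 * 0.998 * 0.953
= 0.9125


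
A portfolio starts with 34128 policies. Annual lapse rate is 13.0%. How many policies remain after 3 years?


remaining = initial * (1 - lapse)^years
= 34128 * (1 - 0.13)^3
= 34128 * 0.658503
= 22473.3904


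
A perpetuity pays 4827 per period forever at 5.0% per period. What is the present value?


PV = PMT / i
= 4827 / 0.05
= 96540.0


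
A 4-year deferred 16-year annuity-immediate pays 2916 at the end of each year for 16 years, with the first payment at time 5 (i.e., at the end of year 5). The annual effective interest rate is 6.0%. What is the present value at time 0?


PV at time 4 of the 16-year annuity-immediate:
a_n = 2916 * (1-(1+0.06)^(-16))/0.06 = 29468.7906
Discount back 4 years to time 0:
PV = 29468.7906 * (1+0.06)^(-4)
= 29468.7906 * 0.792094
= 23342.0423


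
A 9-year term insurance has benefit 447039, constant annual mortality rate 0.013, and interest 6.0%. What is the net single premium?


NSP = benefit * sum_{k=0}^{n-1} k_p_x * q * v^(k+1)
With constant q=0.013, v=0.943396
Sum = 0.084386
NSP = 447039 * 0.084386
= 37723.8196


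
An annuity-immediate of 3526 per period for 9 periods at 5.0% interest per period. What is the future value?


FV = PMT * ((1+i)^n - 1) / i
= 3526 * ((1.05)^9 - 1) / 0.05
= 3526 * (1.551328 - 1) / 0.05
= 38879.6658


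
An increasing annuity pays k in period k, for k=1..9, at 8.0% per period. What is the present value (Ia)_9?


(Ia)_n = sum_{k=1}^{n} k * v^k, v = 1/(1+i)
v = 0.925926
Sum computed term by term:
(Ia)_9 = 28.055


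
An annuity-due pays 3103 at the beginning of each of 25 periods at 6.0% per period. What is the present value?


PV_due = PMT * (1-(1+i)^(-n))/i * (1+i)
PV_immediate = 39666.7542
PV_due = 39666.7542 * 1.06
= 42046.7594


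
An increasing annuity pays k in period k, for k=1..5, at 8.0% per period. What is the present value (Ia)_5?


(Ia)_n = sum_{k=1}^{n} k * v^k, v = 1/(1+i)
v = 0.925926
Sum computed term by term:
(Ia)_5 = 11.3651


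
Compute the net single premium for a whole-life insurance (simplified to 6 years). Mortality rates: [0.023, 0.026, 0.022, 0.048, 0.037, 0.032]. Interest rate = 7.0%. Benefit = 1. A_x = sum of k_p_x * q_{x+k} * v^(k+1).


v = 0.934579
Year 0: k_p_x=1.0, q=0.023, term=0.021495
Year 1: k_p_x=0.977, q=0.026, term=0.022187
Year 2: k_p_x=0.951598, q=0.022, term=0.017089
Year 3: k_p_x=0.930663, q=0.048, term=0.03408
Year 4: k_p_x=0.885991, q=0.037, term=0.023373
Year 5: k_p_x=0.853209, q=0.032, term=0.018193
A_x = 0.1364


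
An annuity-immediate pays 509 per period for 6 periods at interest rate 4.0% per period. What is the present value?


PV = PMT * (1 - (1+i)^(-n)) / i
= 509 * (1 - (1+0.04)^(-6)) / 0.04
= 509 * (1 - 0.790315) / 0.04
= 509 * 5.242137
= 2668.2477


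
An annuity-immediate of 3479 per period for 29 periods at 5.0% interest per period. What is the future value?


FV = PMT * ((1+i)^n - 1) / i
= 3479 * ((1.05)^29 - 1) / 0.05
= 3479 * (4.116136 - 1) / 0.05
= 216820.7147


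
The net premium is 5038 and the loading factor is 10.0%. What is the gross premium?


Gross = net * (1 + loading)
= 5038 * (1 + 0.1)
= 5038 * 1.1
= 5541.8


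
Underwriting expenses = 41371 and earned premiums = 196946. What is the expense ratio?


Expense ratio = expenses / premiums
= 41371 / 196946
= 0.2101


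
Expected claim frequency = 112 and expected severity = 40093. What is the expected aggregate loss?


E[S] = E[N] * E[X]
= 112 * 40093
= 4.4904e+06


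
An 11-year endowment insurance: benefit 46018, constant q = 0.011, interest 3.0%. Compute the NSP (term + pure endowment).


Term component = 4448.8532
Pure endowment = 11_p_x * v^11 * benefit = 0.88544 * 0.722421 * 46018 = 29435.9106
NSP = 33884.7639


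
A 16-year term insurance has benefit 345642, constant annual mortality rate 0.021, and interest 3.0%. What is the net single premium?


NSP = benefit * sum_{k=0}^{n-1} k_p_x * q * v^(k+1)
With constant q=0.021, v=0.970874
Sum = 0.229049
NSP = 345642 * 0.229049
= 79168.8509


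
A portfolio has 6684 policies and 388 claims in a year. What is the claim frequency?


frequency = claims / policies
= 388 / 6684
= 0.058


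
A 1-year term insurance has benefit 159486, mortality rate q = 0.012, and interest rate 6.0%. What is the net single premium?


NSP = benefit * q * v
v = 1/(1+i) = 0.943396
NSP = 159486 * 0.012 * 0.943396
= 1805.5019


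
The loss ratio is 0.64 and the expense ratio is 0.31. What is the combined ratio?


Combined ratio = loss ratio + expense ratio
= 0.64 + 0.31
= 0.95


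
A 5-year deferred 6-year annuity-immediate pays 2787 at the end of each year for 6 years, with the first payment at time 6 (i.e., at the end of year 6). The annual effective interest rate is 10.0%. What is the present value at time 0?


PV at time 5 of the 6-year annuity-immediate:
a_n = 2787 * (1-(1+0.1)^(-6))/0.1 = 12138.1116
Discount back 5 years to time 0:
PV = 12138.1116 * (1+0.1)^(-5)
= 12138.1116 * 0.620921
= 7536.8123


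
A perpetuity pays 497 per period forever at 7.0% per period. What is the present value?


PV = PMT / i
= 497 / 0.07
= 7100.0


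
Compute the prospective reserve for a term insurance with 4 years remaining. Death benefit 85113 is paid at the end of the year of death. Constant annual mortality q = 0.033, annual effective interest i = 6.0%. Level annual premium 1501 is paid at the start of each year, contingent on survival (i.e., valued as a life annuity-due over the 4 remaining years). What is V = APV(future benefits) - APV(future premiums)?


v = 1/(1+i) = 0.943396
APV(future benefits) per unit = sum_{k=0}^{3} k_p_x * q * v^(k+1) = 0.109077
APV(future benefits) = 85113 * 0.109077 = 9283.9089
Life annuity-due factor ä_{x:4} = sum_{k=0}^{3} k_p_x * v^k = 3.5037
APV(future premiums) = 1501 * 3.5037 = 5259.0535
V = 9283.9089 - 5259.0535
= 4024.8554


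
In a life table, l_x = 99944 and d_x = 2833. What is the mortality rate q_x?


q_x = d_x / l_x
= 2833 / 99944
= 0.0283


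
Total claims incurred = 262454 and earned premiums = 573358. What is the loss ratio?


Loss ratio = claims / premiums
= 262454 / 573358
= 0.4577


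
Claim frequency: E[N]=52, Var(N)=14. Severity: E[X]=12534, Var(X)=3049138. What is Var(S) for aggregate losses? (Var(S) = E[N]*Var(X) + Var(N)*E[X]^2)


Var(S) = E[N]*Var(X) + Var(N)*E[X]^2
= 52*3049138 + 14*12534^2
= 158555176 + 2199416184
= 2.3580e+09


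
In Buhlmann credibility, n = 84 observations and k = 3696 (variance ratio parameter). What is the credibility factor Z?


Z = n / (n + k)
= 84 / (84 + 3696)
= 84 / 3780
= 0.0222


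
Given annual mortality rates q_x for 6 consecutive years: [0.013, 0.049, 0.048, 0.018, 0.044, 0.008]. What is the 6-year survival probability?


p_k = 1 - q_k for each year
Survival = product of (1 - q_k)
= 0.987 * 0.951 * 0.952 * 0.982 * 0.956 * 0.992
= 0.8322


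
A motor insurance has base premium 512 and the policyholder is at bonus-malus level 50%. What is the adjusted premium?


adjusted = base * BM_level / 100
= 512 * 50 / 100
= 512 * 0.5
= 256.0


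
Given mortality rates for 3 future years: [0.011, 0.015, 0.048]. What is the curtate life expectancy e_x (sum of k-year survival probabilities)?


e_x = sum_{k=1}^{n} k_p_x
k_p_x values:
  1_p_x = 0.989
  2_p_x = 0.974165
  3_p_x = 0.927405
e_x = 2.8906


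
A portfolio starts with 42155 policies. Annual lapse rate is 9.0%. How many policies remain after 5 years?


remaining = initial * (1 - lapse)^years
= 42155 * (1 - 0.09)^5
= 42155 * 0.624032
= 26306.0751


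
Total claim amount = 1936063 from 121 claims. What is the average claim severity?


severity = total / number
= 1936063 / 121
= 16000.5207


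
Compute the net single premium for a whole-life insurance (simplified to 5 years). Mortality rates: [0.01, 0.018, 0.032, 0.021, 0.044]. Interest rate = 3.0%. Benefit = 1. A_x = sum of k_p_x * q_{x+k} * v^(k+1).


v = 0.970874
Year 0: k_p_x=1.0, q=0.01, term=0.009709
Year 1: k_p_x=0.99, q=0.018, term=0.016797
Year 2: k_p_x=0.97218, q=0.032, term=0.02847
Year 3: k_p_x=0.94107, q=0.021, term=0.017559
Year 4: k_p_x=0.921308, q=0.044, term=0.034968
A_x = 0.1075


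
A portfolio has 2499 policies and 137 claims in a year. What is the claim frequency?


frequency = claims / policies
= 137 / 2499
= 0.0548


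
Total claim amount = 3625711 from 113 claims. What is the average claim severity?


severity = total / number
= 3625711 / 113
= 32085.9381


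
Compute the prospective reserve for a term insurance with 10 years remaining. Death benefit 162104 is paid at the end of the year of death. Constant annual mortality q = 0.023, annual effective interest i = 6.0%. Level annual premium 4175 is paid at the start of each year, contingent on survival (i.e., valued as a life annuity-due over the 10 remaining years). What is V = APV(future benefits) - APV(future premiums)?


v = 1/(1+i) = 0.943396
APV(future benefits) per unit = sum_{k=0}^{9} k_p_x * q * v^(k+1) = 0.154495
APV(future benefits) = 162104 * 0.154495 = 25044.3182
Life annuity-due factor ä_{x:10} = sum_{k=0}^{9} k_p_x * v^k = 7.120222
APV(future premiums) = 4175 * 7.120222 = 29726.9252
V = 25044.3182 - 29726.9252
= -4682.607


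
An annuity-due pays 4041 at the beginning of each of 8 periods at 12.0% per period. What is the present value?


PV_due = PMT * (1-(1+i)^(-n))/i * (1+i)
PV_immediate = 20074.2323
PV_due = 20074.2323 * 1.12
= 22483.1402


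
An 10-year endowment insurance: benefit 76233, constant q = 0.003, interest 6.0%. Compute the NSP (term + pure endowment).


Term component = 1663.0872
Pure endowment = 10_p_x * v^10 * benefit = 0.970402 * 0.558395 * 76233 = 41308.1686
NSP = 42971.2559


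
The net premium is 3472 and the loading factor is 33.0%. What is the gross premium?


Gross = net * (1 + loading)
= 3472 * (1 + 0.33)
= 3472 * 1.33
= 4617.76


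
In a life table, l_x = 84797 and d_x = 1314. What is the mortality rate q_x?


q_x = d_x / l_x
= 1314 / 84797
= 0.0155


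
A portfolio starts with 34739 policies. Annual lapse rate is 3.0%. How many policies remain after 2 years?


remaining = initial * (1 - lapse)^years
= 34739 * (1 - 0.03)^2
= 34739 * 0.9409
= 32685.9251


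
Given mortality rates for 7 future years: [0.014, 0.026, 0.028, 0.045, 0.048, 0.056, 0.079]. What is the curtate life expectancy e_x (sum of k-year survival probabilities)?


e_x = sum_{k=1}^{n} k_p_x
k_p_x values:
  1_p_x = 0.986
  2_p_x = 0.960364
  3_p_x = 0.933474
  4_p_x = 0.891467
  5_p_x = 0.848677
  6_p_x = 0.801151
  7_p_x = 0.73786
e_x = 6.159


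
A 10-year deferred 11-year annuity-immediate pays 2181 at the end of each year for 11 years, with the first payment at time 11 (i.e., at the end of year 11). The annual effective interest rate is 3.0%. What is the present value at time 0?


PV at time 10 of the 11-year annuity-immediate:
a_n = 2181 * (1-(1+0.03)^(-11))/0.03 = 20179.9732
Discount back 10 years to time 0:
PV = 20179.9732 * (1+0.03)^(-10)
= 20179.9732 * 0.744094
= 15015.7953


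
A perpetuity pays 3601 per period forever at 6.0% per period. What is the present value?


PV = PMT / i
= 3601 / 0.06
= 60016.6667


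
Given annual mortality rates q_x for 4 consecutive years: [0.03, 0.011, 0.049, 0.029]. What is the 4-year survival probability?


p_k = 1 - q_k for each year
Survival = product of (1 - q_k)
= 0.97 * 0.989 * 0.951 * 0.971
= 0.8859


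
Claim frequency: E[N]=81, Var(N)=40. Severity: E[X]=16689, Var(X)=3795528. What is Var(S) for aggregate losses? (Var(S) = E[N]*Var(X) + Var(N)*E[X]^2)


Var(S) = E[N]*Var(X) + Var(N)*E[X]^2
= 81*3795528 + 40*16689^2
= 307437768 + 11140908840
= 1.1448e+10


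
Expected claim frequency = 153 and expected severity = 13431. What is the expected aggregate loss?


E[S] = E[N] * E[X]
= 153 * 13431
= 2.0549e+06


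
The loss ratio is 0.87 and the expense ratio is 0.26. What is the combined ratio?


Combined ratio = loss ratio + expense ratio
= 0.87 + 0.26
= 1.13


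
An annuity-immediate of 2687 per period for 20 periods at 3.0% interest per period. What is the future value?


FV = PMT * ((1+i)^n - 1) / i
= 2687 * ((1.03)^20 - 1) / 0.03
= 2687 * (1.806111 - 1) / 0.03
= 72200.6963


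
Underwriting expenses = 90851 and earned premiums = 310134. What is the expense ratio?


Expense ratio = expenses / premiums
= 90851 / 310134
= 0.2929


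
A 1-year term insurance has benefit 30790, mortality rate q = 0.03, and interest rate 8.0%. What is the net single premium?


NSP = benefit * q * v
v = 1/(1+i) = 0.925926
NSP = 30790 * 0.03 * 0.925926
= 855.2778


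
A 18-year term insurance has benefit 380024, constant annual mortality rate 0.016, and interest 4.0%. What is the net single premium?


NSP = benefit * sum_{k=0}^{n-1} k_p_x * q * v^(k+1)
With constant q=0.016, v=0.961538
Sum = 0.180216
NSP = 380024 * 0.180216
= 68486.5697


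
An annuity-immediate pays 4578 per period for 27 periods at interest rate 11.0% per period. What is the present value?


PV = PMT * (1 - (1+i)^(-n)) / i
= 4578 * (1 - (1+0.11)^(-27)) / 0.11
= 4578 * (1 - 0.059742) / 0.11
= 4578 * 8.5478
= 39131.8295


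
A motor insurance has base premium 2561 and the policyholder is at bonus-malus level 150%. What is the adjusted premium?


adjusted = base * BM_level / 100
= 2561 * 150 / 100
= 2561 * 1.5
= 3841.5


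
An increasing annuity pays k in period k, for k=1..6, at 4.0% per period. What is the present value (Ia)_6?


(Ia)_n = sum_{k=1}^{n} k * v^k, v = 1/(1+i)
v = 0.961538
Sum computed term by term:
(Ia)_6 = 17.7484


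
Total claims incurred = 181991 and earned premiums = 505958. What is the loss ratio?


Loss ratio = claims / premiums
= 181991 / 505958
= 0.3597


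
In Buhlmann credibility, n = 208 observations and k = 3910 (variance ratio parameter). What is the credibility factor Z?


Z = n / (n + k)
= 208 / (208 + 3910)
= 208 / 4118
= 0.0505


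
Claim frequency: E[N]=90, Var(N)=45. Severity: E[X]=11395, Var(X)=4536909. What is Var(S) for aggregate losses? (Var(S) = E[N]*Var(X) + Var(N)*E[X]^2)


Var(S) = E[N]*Var(X) + Var(N)*E[X]^2
= 90*4536909 + 45*11395^2
= 408321810 + 5843071125
= 6.2514e+09


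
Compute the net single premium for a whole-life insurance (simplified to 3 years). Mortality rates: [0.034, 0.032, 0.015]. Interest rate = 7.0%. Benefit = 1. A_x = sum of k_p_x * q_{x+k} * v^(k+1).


v = 0.934579
Year 0: k_p_x=1.0, q=0.034, term=0.031776
Year 1: k_p_x=0.966, q=0.032, term=0.027
Year 2: k_p_x=0.935088, q=0.015, term=0.01145
A_x = 0.0702


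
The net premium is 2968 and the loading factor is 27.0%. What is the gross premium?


Gross = net * (1 + loading)
= 2968 * (1 + 0.27)
= 2968 * 1.27
= 3769.36


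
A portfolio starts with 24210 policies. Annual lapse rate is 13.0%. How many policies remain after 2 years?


remaining = initial * (1 - lapse)^years
= 24210 * (1 - 0.13)^2
= 24210 * 0.7569
= 18324.549


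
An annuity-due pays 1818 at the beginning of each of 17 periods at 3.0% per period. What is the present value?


PV_due = PMT * (1-(1+i)^(-n))/i * (1+i)
PV_immediate = 23936.0034
PV_due = 23936.0034 * 1.03
= 24654.0835


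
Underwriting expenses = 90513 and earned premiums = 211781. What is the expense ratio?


Expense ratio = expenses / premiums
= 90513 / 211781
= 0.4274


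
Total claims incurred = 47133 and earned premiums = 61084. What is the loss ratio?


Loss ratio = claims / premiums
= 47133 / 61084
= 0.7716


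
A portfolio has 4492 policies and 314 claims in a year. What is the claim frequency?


frequency = claims / policies
= 314 / 4492
= 0.0699


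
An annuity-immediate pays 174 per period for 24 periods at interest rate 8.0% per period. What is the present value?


PV = PMT * (1 - (1+i)^(-n)) / i
= 174 * (1 - (1+0.08)^(-24)) / 0.08
= 174 * (1 - 0.157699) / 0.08
= 174 * 10.528758
= 1832.0039


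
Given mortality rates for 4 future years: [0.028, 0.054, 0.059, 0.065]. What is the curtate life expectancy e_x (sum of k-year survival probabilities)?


e_x = sum_{k=1}^{n} k_p_x
k_p_x values:
  1_p_x = 0.972
  2_p_x = 0.919512
  3_p_x = 0.865261
  4_p_x = 0.809019
e_x = 3.5658


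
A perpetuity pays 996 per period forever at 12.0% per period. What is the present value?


PV = PMT / i
= 996 / 0.12
= 8300.0


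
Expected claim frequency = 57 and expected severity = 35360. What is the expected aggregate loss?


E[S] = E[N] * E[X]
= 57 * 35360
= 2.0155e+06


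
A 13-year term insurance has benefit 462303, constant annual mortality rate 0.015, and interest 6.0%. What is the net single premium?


NSP = benefit * sum_{k=0}^{n-1} k_p_x * q * v^(k+1)
With constant q=0.015, v=0.943396
Sum = 0.122958
NSP = 462303 * 0.122958
= 56844.0823


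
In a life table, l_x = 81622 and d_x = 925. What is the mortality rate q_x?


q_x = d_x / l_x
= 925 / 81622
= 0.0113


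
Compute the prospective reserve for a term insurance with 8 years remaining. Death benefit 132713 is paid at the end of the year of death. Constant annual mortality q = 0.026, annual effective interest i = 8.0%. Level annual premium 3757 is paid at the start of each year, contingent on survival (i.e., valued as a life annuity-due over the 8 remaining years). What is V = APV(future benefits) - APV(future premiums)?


v = 1/(1+i) = 0.925926
APV(future benefits) per unit = sum_{k=0}^{7} k_p_x * q * v^(k+1) = 0.137946
APV(future benefits) = 132713 * 0.137946 = 18307.2418
Life annuity-due factor ä_{x:8} = sum_{k=0}^{7} k_p_x * v^k = 5.730069
APV(future premiums) = 3757 * 5.730069 = 21527.8696
V = 18307.2418 - 21527.8696
= -3220.6278


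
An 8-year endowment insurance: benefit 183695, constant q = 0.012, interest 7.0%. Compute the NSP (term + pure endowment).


Term component = 12676.9064
Pure endowment = 8_p_x * v^8 * benefit = 0.907937 * 0.582009 * 183695 = 97069.4727
NSP = 109746.3792


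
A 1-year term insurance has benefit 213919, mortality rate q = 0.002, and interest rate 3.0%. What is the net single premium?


NSP = benefit * q * v
v = 1/(1+i) = 0.970874
NSP = 213919 * 0.002 * 0.970874
= 415.3767


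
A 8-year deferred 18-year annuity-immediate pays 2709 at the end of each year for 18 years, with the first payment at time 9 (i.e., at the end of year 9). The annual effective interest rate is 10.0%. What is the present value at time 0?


PV at time 8 of the 18-year annuity-immediate:
a_n = 2709 * (1-(1+0.1)^(-18))/0.1 = 22217.6254
Discount back 8 years to time 0:
PV = 22217.6254 * (1+0.1)^(-8)
= 22217.6254 * 0.466507
= 10364.6862


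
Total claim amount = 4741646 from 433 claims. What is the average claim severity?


severity = total / number
= 4741646 / 433
= 10950.6836


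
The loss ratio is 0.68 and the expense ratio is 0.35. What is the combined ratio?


Combined ratio = loss ratio + expense ratio
= 0.68 + 0.35
= 1.03


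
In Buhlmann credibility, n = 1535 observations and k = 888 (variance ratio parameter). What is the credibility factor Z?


Z = n / (n + k)
= 1535 / (1535 + 888)
= 1535 / 2423
= 0.6335


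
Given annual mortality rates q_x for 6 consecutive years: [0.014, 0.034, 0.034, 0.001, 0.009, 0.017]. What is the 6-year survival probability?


p_k = 1 - q_k for each year
Survival = product of (1 - q_k)
= 0.986 * 0.966 * 0.966 * 0.999 * 0.991 * 0.983
= 0.8954


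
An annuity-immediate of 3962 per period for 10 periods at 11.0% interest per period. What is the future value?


FV = PMT * ((1+i)^n - 1) / i
= 3962 * ((1.11)^10 - 1) / 0.11
= 3962 * (2.839421 - 1) / 0.11
= 66252.5995


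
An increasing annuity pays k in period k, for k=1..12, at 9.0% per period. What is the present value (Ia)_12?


(Ia)_n = sum_{k=1}^{n} k * v^k, v = 1/(1+i)
v = 0.917431
Sum computed term by term:
(Ia)_12 = 39.3197


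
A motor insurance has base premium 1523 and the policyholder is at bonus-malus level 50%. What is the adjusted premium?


adjusted = base * BM_level / 100
= 1523 * 50 / 100
= 1523 * 0.5
= 761.5


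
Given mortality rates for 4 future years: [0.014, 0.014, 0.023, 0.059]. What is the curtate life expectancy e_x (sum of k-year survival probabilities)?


e_x = sum_{k=1}^{n} k_p_x
k_p_x values:
  1_p_x = 0.986
  2_p_x = 0.972196
  3_p_x = 0.949835
  4_p_x = 0.893795
e_x = 3.8018


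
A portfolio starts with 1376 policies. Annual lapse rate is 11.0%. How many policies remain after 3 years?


remaining = initial * (1 - lapse)^years
= 1376 * (1 - 0.11)^3
= 1376 * 0.704969
= 970.0373


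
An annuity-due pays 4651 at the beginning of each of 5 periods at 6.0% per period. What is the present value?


PV_due = PMT * (1-(1+i)^(-n))/i * (1+i)
PV_immediate = 19591.704
PV_due = 19591.704 * 1.06
= 20767.2062


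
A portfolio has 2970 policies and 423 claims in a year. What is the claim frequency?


frequency = claims / policies
= 423 / 2970
= 0.1424


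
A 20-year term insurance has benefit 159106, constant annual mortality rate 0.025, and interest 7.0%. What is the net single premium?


NSP = benefit * sum_{k=0}^{n-1} k_p_x * q * v^(k+1)
With constant q=0.025, v=0.934579
Sum = 0.222172
NSP = 159106 * 0.222172
= 35348.9171


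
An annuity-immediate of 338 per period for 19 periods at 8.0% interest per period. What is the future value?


FV = PMT * ((1+i)^n - 1) / i
= 338 * ((1.08)^19 - 1) / 0.08
= 338 * (4.315701 - 1) / 0.08
= 14008.837


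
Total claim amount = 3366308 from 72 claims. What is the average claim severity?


severity = total / number
= 3366308 / 72
= 46754.2778


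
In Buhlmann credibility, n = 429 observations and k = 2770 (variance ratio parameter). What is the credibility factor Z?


Z = n / (n + k)
= 429 / (429 + 2770)
= 429 / 3199
= 0.1341


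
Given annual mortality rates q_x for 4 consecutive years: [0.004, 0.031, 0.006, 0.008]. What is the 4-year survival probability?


p_k = 1 - q_k for each year
Survival = product of (1 - q_k)
= 0.996 * 0.969 * 0.994 * 0.992
= 0.9517


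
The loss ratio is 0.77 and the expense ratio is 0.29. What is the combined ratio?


Combined ratio = loss ratio + expense ratio
= 0.77 + 0.29
= 1.06


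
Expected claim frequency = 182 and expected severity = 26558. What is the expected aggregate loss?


E[S] = E[N] * E[X]
= 182 * 26558
= 4.8336e+06


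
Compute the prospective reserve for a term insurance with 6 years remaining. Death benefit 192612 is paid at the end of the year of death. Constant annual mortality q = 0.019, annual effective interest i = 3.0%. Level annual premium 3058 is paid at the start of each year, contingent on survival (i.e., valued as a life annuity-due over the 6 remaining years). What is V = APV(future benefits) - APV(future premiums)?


v = 1/(1+i) = 0.970874
APV(future benefits) per unit = sum_{k=0}^{5} k_p_x * q * v^(k+1) = 0.098322
APV(future benefits) = 192612 * 0.098322 = 18937.9948
Life annuity-due factor ä_{x:6} = sum_{k=0}^{5} k_p_x * v^k = 5.330087
APV(future premiums) = 3058 * 5.330087 = 16299.4052
V = 18937.9948 - 16299.4052
= 2638.5896


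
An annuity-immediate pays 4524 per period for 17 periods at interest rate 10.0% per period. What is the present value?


PV = PMT * (1 - (1+i)^(-n)) / i
= 4524 * (1 - (1+0.1)^(-17)) / 0.1
= 4524 * (1 - 0.197845) / 0.1
= 4524 * 8.021553
= 36289.5072


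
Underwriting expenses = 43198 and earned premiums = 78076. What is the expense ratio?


Expense ratio = expenses / premiums
= 43198 / 78076
= 0.5533


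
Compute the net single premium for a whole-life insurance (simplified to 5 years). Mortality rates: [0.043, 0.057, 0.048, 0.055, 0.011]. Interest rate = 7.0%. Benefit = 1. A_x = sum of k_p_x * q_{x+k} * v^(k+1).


v = 0.934579
Year 0: k_p_x=1.0, q=0.043, term=0.040187
Year 1: k_p_x=0.957, q=0.057, term=0.047645
Year 2: k_p_x=0.902451, q=0.048, term=0.03536
Year 3: k_p_x=0.859133, q=0.055, term=0.036049
Year 4: k_p_x=0.811881, q=0.011, term=0.006367
A_x = 0.1656


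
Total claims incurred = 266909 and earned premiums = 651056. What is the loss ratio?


Loss ratio = claims / premiums
= 266909 / 651056
= 0.41


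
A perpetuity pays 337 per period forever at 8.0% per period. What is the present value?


PV = PMT / i
= 337 / 0.08
= 4212.5


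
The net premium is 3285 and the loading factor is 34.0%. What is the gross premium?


Gross = net * (1 + loading)
= 3285 * (1 + 0.34)
= 3285 * 1.34
= 4401.9


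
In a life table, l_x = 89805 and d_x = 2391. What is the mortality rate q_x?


q_x = d_x / l_x
= 2391 / 89805
= 0.0266


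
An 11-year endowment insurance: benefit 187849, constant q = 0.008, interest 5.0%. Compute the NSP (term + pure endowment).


Term component = 12042.1063
Pure endowment = 11_p_x * v^11 * benefit = 0.915437 * 0.584679 * 187849 = 100543.7297
NSP = 112585.8359


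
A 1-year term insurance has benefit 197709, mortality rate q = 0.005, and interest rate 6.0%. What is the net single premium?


NSP = benefit * q * v
v = 1/(1+i) = 0.943396
NSP = 197709 * 0.005 * 0.943396
= 932.5896


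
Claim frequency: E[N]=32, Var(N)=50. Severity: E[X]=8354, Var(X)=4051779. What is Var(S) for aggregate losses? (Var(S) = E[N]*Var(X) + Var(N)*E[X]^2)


Var(S) = E[N]*Var(X) + Var(N)*E[X]^2
= 32*4051779 + 50*8354^2
= 129656928 + 3489465800
= 3.6191e+09


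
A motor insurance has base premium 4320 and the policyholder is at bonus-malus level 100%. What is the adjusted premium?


adjusted = base * BM_level / 100
= 4320 * 100 / 100
= 4320 * 1.0
= 4320.0


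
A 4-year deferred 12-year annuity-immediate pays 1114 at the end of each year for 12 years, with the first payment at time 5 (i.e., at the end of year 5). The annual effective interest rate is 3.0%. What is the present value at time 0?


PV at time 4 of the 12-year annuity-immediate:
a_n = 1114 * (1-(1+0.03)^(-12))/0.03 = 11088.7604
Discount back 4 years to time 0:
PV = 11088.7604 * (1+0.03)^(-4)
= 11088.7604 * 0.888487
= 9852.22


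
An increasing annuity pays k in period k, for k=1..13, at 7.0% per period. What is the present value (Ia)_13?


(Ia)_n = sum_{k=1}^{n} k * v^k, v = 1/(1+i)
v = 0.934579
Sum computed term by term:
(Ia)_13 = 50.6878


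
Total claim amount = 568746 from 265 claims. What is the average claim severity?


severity = total / number
= 568746 / 265
= 2146.2113


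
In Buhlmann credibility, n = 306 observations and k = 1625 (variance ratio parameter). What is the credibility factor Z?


Z = n / (n + k)
= 306 / (306 + 1625)
= 306 / 1931
= 0.1585


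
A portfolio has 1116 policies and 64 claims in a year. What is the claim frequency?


frequency = claims / policies
= 64 / 1116
= 0.0573


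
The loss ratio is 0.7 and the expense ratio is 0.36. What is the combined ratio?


Combined ratio = loss ratio + expense ratio
= 0.7 + 0.36
= 1.06


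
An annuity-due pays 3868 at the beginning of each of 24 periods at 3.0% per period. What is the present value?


PV_due = PMT * (1-(1+i)^(-n))/i * (1+i)
PV_immediate = 65506.6769
PV_due = 65506.6769 * 1.03
= 67471.8772


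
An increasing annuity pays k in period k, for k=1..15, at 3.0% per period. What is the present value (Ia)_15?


(Ia)_n = sum_{k=1}^{n} k * v^k, v = 1/(1+i)
v = 0.970874
Sum computed term by term:
(Ia)_15 = 88.9381


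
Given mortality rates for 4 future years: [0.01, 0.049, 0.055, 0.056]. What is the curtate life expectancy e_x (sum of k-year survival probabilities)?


e_x = sum_{k=1}^{n} k_p_x
k_p_x values:
  1_p_x = 0.99
  2_p_x = 0.94149
  3_p_x = 0.889708
  4_p_x = 0.839884
e_x = 3.6611


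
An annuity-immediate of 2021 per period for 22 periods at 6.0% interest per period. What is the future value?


FV = PMT * ((1+i)^n - 1) / i
= 2021 * ((1.06)^22 - 1) / 0.06
= 2021 * (3.603537 - 1) / 0.06
= 87695.8186


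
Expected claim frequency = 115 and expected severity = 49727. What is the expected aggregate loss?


E[S] = E[N] * E[X]
= 115 * 49727
= 5.7186e+06


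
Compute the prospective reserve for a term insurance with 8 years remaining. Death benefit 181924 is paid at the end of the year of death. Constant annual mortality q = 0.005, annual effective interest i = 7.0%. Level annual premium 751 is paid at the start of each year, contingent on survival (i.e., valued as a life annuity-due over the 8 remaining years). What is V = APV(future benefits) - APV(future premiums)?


v = 1/(1+i) = 0.934579
APV(future benefits) per unit = sum_{k=0}^{7} k_p_x * q * v^(k+1) = 0.029391
APV(future benefits) = 181924 * 0.029391 = 5346.9635
Life annuity-due factor ä_{x:8} = sum_{k=0}^{7} k_p_x * v^k = 6.289715
APV(future premiums) = 751 * 6.289715 = 4723.5763
V = 5346.9635 - 4723.5763
= 623.3872


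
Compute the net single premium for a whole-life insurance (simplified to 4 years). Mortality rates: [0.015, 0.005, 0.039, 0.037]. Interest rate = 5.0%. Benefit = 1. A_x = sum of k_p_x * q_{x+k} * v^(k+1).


v = 0.952381
Year 0: k_p_x=1.0, q=0.015, term=0.014286
Year 1: k_p_x=0.985, q=0.005, term=0.004467
Year 2: k_p_x=0.980075, q=0.039, term=0.033018
Year 3: k_p_x=0.941852, q=0.037, term=0.02867
A_x = 0.0804


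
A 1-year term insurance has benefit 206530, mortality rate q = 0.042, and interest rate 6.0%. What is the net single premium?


NSP = benefit * q * v
v = 1/(1+i) = 0.943396
NSP = 206530 * 0.042 * 0.943396
= 8183.2642


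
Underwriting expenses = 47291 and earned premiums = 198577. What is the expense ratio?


Expense ratio = expenses / premiums
= 47291 / 198577
= 0.2381


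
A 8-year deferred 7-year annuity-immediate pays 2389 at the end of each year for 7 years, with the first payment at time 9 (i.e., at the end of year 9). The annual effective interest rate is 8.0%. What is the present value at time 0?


PV at time 8 of the 7-year annuity-immediate:
a_n = 2389 * (1-(1+0.08)^(-7))/0.08 = 12438.0181
Discount back 8 years to time 0:
PV = 12438.0181 * (1+0.08)^(-8)
= 12438.0181 * 0.540269
= 6719.8741


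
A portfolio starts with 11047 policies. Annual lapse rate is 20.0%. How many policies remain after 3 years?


remaining = initial * (1 - lapse)^years
= 11047 * (1 - 0.2)^3
= 11047 * 0.512
= 5656.064


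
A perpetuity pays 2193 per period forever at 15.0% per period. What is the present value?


PV = PMT / i
= 2193 / 0.15
= 14620.0


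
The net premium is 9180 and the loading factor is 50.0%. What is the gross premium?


Gross = net * (1 + loading)
= 9180 * (1 + 0.5)
= 9180 * 1.5
= 13770.0


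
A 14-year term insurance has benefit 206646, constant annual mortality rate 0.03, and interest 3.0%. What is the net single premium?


NSP = benefit * sum_{k=0}^{n-1} k_p_x * q * v^(k+1)
With constant q=0.03, v=0.970874
Sum = 0.284199
NSP = 206646 * 0.284199
= 58728.6189


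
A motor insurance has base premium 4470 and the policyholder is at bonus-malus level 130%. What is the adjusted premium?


adjusted = base * BM_level / 100
= 4470 * 130 / 100
= 4470 * 1.3
= 5811.0


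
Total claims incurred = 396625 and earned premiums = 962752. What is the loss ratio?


Loss ratio = claims / premiums
= 396625 / 962752
= 0.412


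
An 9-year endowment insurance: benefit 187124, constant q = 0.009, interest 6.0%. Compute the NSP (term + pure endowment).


Term component = 11089.6621
Pure endowment = 9_p_x * v^9 * benefit = 0.921856 * 0.591898 * 187124 = 102103.2569
NSP = 113192.919


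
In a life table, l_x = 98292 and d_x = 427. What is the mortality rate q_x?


q_x = d_x / l_x
= 427 / 98292
= 0.0043


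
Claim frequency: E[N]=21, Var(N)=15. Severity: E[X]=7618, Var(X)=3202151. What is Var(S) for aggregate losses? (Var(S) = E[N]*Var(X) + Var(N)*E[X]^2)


Var(S) = E[N]*Var(X) + Var(N)*E[X]^2
= 21*3202151 + 15*7618^2
= 67245171 + 870508860
= 9.3775e+08


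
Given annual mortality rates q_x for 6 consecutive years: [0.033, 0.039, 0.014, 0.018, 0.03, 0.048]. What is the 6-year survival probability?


p_k = 1 - q_k for each year
Survival = product of (1 - q_k)
= 0.967 * 0.961 * 0.986 * 0.982 * 0.97 * 0.952
= 0.8309
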